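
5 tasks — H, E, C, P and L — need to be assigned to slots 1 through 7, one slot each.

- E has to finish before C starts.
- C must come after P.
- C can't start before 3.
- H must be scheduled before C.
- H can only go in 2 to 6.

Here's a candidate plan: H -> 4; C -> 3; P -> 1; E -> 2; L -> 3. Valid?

E has to finish before C starts — holds.
C must come after P — holds.
C can't start before 3 — holds.
H can only go in 2 to 6 — holds.
H must be scheduled before C — violated.

No. H must be scheduled before C is not satisfied.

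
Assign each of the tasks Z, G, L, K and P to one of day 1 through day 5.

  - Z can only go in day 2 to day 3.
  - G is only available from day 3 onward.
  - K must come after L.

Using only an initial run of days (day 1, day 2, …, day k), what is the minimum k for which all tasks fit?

3

The precedence chain requires at least 2 distinct days.
G can't be placed before day 3, so the schedule must run through at least day 3.
3 works (last occupied day: day 3): for example K -> day 2; G -> day 3; Z -> day 2; P -> day 1; L -> day 1.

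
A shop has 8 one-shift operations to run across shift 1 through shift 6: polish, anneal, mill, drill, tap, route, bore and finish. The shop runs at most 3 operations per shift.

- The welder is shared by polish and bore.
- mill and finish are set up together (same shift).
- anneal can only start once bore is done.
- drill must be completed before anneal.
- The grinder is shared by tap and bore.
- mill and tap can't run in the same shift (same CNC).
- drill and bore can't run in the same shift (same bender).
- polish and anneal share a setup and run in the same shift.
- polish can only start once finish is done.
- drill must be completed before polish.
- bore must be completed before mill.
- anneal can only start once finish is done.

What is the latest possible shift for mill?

shift 5

Precedence pushes mill to at least shift 2; mill must be in the same shift as finish, which can't be after shift 5, so mill is at most shift 5.
mill at shift 5 is achievable: bore in shift 2, polish in shift 6, tap in shift 1, drill in shift 1, route in shift 1, mill in shift 5, finish in shift 5, anneal in shift 6.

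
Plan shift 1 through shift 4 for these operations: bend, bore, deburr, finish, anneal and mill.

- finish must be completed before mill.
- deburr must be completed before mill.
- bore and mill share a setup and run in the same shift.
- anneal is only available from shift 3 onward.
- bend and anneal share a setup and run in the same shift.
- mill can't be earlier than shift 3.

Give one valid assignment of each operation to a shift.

deburr -> shift 1; mill -> shift 3; bend -> shift 3; anneal -> shift 3; finish -> shift 1; bore -> shift 3

Checking: deburr(shift 1) before mill(shift 3); finish(shift 1) before mill(shift 3); bore = mill = shift 3; bend = anneal = shift 3; mill=shift 3 in [shift 3,shift 4]; anneal=shift 3 in [shift 3,shift 4].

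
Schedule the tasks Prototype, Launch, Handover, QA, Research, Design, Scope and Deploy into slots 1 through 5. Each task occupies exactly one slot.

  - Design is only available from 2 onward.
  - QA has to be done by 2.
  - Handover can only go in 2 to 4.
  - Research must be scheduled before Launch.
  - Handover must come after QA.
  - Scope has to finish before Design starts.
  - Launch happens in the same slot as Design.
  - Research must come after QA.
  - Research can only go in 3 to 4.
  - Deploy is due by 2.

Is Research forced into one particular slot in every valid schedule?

No

Research can be 3 (e.g. Design=4, Prototype=1, QA=1, Launch=4, Handover=2, Deploy=1, Research=3, Scope=1) or 4 (e.g. QA=1, Launch=5, Scope=1, Research=4, Design=5, Deploy=1, Handover=2, Prototype=1).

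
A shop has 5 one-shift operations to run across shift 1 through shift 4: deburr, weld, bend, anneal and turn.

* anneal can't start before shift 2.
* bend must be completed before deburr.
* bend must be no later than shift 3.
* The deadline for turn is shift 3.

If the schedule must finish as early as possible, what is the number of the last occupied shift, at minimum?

2

The precedence chain requires at least 2 distinct shifts.
2 works (last occupied shift: shift 2): for example anneal=shift 2; deburr=shift 2; turn=shift 1; bend=shift 1; weld=shift 1.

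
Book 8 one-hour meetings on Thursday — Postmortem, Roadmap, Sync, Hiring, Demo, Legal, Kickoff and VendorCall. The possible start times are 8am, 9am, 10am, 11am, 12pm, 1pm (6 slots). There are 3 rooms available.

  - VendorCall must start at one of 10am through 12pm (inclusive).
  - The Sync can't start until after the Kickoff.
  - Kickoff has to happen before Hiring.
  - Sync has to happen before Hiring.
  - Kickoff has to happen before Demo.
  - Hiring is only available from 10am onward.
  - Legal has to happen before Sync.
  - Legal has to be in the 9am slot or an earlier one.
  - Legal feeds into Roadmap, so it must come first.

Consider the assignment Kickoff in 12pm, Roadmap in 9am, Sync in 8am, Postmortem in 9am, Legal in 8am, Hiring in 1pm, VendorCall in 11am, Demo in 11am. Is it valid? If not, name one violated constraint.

Legal feeds into Roadmap, so it must come first — holds.
Kickoff has to happen before Demo — violated.
Hiring is only available from 10am onward — holds.
Sync has to happen before Hiring — holds.
The Sync can't start until after the Kickoff — violated.
Legal has to be in the 9am slot or an earlier one — holds.
There are 3 rooms available — holds.
VendorCall must start at one of 10am through 12pm (inclusive) — holds.
Legal has to happen before Sync — violated.
Kickoff has to happen before Hiring — holds.

No — it violates: The Sync can't start until after the Kickoff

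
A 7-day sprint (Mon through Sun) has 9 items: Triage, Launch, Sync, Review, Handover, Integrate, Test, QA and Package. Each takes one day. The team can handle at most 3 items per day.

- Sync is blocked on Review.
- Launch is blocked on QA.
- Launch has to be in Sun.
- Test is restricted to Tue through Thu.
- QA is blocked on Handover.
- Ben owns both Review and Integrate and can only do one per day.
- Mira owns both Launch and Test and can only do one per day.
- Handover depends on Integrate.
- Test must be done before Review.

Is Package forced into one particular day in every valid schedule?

Package can be Mon (e.g. Sync in Thu, Integrate in Mon, Review in Wed, Package in Mon, Test in Tue, Handover in Tue, Launch in Sun, QA in Wed, Triage in Mon) or Tue (e.g. Triage=Mon; Integrate=Mon; Handover=Tue; Review=Wed; Package=Tue; QA=Wed; Sync=Thu; Launch=Sun; Test=Tue).

No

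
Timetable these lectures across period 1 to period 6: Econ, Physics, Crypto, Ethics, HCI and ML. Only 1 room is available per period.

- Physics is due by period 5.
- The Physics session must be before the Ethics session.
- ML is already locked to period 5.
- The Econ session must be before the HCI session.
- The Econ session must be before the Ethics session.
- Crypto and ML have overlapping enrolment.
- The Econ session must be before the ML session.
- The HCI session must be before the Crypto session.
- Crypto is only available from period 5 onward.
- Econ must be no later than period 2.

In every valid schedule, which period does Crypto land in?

period 6

Crypto's window is period 5–period 6.
ML is fixed at period 5, and Crypto can't share a period with ML.
So Crypto must be period 6.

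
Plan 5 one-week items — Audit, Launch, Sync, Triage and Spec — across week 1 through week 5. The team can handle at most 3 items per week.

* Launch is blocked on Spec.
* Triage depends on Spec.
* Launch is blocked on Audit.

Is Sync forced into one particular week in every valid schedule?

No

Sync can be week 1 (e.g. Triage -> week 2, Audit -> week 1, Sync -> week 1, Spec -> week 1, Launch -> week 2) or week 2 (e.g. Audit -> week 1, Spec -> week 1, Launch -> week 2, Sync -> week 2, Triage -> week 2).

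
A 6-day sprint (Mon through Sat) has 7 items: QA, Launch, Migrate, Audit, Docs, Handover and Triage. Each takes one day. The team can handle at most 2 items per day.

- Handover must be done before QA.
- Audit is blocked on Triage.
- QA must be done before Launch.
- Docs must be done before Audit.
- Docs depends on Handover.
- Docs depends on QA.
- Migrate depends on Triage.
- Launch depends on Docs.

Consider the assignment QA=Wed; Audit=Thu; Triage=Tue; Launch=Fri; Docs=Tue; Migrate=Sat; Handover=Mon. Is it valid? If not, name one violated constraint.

Migrate depends on Triage — holds.
Docs depends on QA — violated.
QA must be done before Launch — holds.
Launch depends on Docs — holds.
Docs must be done before Audit — holds.
The team can handle at most 2 items per day — holds.
Handover must be done before QA — holds.
Docs depends on Handover — holds.
Audit is blocked on Triage — holds.

No — it violates: Docs depends on QA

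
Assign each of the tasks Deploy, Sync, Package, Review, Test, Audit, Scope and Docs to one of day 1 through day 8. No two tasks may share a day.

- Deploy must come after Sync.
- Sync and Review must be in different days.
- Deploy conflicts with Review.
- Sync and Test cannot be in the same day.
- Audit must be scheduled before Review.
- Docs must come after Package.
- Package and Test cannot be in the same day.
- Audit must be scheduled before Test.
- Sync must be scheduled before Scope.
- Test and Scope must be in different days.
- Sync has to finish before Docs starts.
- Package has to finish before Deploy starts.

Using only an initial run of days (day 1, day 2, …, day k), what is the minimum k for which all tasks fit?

8 days

The precedence chain requires at least 2 distinct days.
With at most 1 per day and 8 tasks, at least 8 days are needed.
8 works (last occupied day: day 8): for example Scope=day 8, Sync=day 1, Package=day 2, Deploy=day 3, Audit=day 4, Test=day 7, Docs=day 5, Review=day 6.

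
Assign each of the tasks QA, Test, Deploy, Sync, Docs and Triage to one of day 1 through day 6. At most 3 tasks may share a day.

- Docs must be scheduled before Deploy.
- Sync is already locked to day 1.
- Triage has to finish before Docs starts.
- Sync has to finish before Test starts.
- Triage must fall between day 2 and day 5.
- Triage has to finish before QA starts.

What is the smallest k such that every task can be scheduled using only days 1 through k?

4 days

The precedence chain requires at least 3 distinct days.
With at most 3 per day and 6 tasks, at least 2 days are needed.
Propagating the time windows through the other constraints, Deploy can't land before day 4, so the schedule must run through at least day 4.
4 works (last occupied day: day 4): for example Test in day 2; Sync in day 1; Triage in day 2; Docs in day 3; Deploy in day 4; QA in day 3.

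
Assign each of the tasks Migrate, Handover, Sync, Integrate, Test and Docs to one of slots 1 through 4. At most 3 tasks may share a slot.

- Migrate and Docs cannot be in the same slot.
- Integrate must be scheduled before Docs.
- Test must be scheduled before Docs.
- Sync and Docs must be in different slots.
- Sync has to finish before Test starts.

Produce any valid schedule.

Integrate in 1; Migrate in 1; Test in 2; Sync in 1; Docs in 3; Handover in 2

Checking: Integrate(1) before Docs(3); Sync(1) before Test(2); Test(2) before Docs(3); Sync(1) != Docs(3); Migrate(1) != Docs(3); max 3 per slot (cap 3).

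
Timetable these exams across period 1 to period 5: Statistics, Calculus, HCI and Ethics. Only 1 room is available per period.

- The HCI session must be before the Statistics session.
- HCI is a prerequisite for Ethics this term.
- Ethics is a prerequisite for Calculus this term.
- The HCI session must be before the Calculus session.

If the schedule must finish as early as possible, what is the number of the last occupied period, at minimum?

The precedence chain requires at least 3 distinct periods.
With at most 1 per period and 4 exams, at least 4 periods are needed.
4 works (last occupied period: period 4): for example Calculus -> period 3; Statistics -> period 4; HCI -> period 1; Ethics -> period 2.

4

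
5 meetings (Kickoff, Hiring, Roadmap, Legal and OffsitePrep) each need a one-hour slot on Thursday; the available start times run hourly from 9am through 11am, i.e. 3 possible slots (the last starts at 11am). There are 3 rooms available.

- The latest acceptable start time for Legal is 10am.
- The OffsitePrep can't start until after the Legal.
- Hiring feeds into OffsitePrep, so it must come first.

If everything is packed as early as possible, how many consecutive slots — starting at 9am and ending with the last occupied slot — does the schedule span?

2 slots

The precedence chain requires at least 2 distinct slots.
With at most 3 per slot and 5 meetings, at least 2 slots are needed.
2 works (last occupied slot: 10am): for example Hiring in 9am, OffsitePrep in 10am, Legal in 9am, Kickoff in 9am, Roadmap in 10am.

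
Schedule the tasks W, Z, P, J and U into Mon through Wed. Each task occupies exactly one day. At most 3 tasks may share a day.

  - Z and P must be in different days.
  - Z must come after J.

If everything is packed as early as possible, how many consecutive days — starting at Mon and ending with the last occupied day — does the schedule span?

2

The precedence chain requires at least 2 distinct days.
With at most 3 per day and 5 tasks, at least 2 days are needed.
2 works (last occupied day: Tue): for example U=Tue; W=Mon; J=Mon; P=Mon; Z=Tue.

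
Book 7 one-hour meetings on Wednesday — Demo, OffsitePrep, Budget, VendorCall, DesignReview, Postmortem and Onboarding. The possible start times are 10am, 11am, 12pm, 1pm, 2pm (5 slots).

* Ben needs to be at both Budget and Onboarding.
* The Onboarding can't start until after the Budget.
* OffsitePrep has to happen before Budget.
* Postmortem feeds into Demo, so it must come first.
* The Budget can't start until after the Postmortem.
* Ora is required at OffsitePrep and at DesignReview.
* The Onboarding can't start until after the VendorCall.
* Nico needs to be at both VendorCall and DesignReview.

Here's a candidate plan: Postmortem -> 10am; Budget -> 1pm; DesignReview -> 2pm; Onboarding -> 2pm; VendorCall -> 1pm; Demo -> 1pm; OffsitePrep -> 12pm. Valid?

Valid

Ora is required at OffsitePrep and at DesignReview — holds.
Nico needs to be at both VendorCall and DesignReview — holds.
The Onboarding can't start until after the Budget — holds.
The Onboarding can't start until after the VendorCall — holds.
Ben needs to be at both Budget and Onboarding — holds.
The Budget can't start until after the Postmortem — holds.
Postmortem feeds into Demo, so it must come first — holds.
OffsitePrep has to happen before Budget — holds.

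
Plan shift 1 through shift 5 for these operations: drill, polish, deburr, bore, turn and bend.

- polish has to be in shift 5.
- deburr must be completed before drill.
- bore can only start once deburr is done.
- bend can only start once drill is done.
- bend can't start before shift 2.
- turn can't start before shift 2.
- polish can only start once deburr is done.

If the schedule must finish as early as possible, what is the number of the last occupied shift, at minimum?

The precedence chain requires at least 3 distinct shifts.
polish can't be placed before shift 5, so the schedule must run through at least shift 5.
5 works (last occupied shift: shift 5): for example bore in shift 2, turn in shift 2, polish in shift 5, drill in shift 2, bend in shift 3, deburr in shift 1.

shift 5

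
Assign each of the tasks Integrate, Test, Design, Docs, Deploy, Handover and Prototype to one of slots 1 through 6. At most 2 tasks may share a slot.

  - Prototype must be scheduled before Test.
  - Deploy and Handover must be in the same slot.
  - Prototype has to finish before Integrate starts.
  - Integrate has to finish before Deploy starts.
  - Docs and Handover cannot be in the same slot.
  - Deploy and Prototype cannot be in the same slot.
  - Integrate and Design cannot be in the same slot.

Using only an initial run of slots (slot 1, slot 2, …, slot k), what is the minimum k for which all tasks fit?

The precedence chain requires at least 3 distinct slots.
With at most 2 per slot and 7 tasks, at least 4 slots are needed.
4 works (last occupied slot: 4): for example Prototype in 1; Docs in 4; Deploy in 3; Test in 2; Integrate in 2; Design in 1; Handover in 3.

4 slots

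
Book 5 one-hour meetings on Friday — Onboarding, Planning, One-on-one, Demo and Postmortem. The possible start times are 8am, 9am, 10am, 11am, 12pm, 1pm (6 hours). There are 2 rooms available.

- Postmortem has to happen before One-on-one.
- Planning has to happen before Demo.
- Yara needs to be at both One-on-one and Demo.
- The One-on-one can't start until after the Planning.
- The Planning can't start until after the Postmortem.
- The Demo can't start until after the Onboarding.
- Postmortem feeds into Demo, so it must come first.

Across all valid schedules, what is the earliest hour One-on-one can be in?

10am

Precedence pushes One-on-one to at least 10am.
One-on-one at 10am is achievable: Postmortem=8am; One-on-one=10am; Demo=11am; Planning=9am; Onboarding=8am.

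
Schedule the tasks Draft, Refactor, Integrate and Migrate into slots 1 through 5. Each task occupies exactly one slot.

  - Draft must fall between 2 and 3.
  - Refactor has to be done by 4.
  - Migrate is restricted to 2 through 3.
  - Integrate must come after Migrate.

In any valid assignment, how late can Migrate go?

3

Migrate is available from 2; Migrate's own window allows nothing later than 3.
Migrate at 3 is achievable: Migrate -> 3, Refactor -> 1, Draft -> 2, Integrate -> 4.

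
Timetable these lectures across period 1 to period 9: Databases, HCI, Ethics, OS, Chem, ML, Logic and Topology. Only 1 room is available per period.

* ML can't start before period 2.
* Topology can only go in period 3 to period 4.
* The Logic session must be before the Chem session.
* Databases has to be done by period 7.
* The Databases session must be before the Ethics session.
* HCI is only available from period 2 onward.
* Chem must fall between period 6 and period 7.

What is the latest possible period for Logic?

Downstream work caps Logic at period 6.
Logic at period 6 is achievable: ML in period 4, Topology in period 3, Logic in period 6, OS in period 8, HCI in period 2, Chem in period 7, Databases in period 1, Ethics in period 5.

period 6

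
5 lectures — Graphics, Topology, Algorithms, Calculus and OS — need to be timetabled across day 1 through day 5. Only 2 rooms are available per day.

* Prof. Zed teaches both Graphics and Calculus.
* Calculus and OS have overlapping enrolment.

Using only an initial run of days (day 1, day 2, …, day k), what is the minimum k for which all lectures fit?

With at most 2 per day and 5 lectures, at least 3 days are needed.
3 works (last occupied day: day 3): for example OS in day 3, Algorithms in day 2, Topology in day 1, Calculus in day 2, Graphics in day 1.

3 days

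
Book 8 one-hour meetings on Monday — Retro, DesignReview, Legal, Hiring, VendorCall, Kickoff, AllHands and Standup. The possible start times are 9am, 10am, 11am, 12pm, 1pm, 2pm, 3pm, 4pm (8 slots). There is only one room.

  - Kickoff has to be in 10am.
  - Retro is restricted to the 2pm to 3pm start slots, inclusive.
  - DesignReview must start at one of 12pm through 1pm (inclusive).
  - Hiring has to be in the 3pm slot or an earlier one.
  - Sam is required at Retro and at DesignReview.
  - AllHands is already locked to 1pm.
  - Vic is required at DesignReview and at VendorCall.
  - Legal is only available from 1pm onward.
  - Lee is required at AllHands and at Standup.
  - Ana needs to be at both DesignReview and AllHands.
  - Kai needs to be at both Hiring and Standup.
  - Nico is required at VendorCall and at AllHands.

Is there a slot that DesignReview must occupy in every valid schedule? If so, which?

DesignReview's window is 12pm–1pm.
AllHands is fixed at 1pm, and DesignReview can't share a slot with AllHands.
So DesignReview must be 12pm.

12pm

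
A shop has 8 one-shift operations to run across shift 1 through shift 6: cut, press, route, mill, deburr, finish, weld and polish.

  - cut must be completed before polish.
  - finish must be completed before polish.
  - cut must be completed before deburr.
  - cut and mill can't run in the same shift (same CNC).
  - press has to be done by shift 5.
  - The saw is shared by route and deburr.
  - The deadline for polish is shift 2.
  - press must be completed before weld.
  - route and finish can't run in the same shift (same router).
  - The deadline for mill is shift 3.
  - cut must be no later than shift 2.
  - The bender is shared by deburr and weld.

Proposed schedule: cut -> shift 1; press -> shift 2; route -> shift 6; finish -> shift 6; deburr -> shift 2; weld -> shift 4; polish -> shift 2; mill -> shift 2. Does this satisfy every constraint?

route and finish can't run in the same shift (same router) — violated.
The saw is shared by route and deburr — holds.
cut must be completed before deburr — holds.
The deadline for polish is shift 2 — holds.
press must be completed before weld — holds.
The bender is shared by deburr and weld — holds.
The deadline for mill is shift 3 — holds.
finish must be completed before polish — violated.
cut must be no later than shift 2 — holds.
cut must be completed before polish — holds.
cut and mill can't run in the same shift (same CNC) — holds.
press has to be done by shift 5 — holds.

No. route and finish can't run in the same shift (same router) is not satisfied.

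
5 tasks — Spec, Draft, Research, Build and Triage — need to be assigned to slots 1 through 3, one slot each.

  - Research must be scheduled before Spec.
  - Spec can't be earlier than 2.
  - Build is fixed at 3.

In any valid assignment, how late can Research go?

2

Downstream work caps Research at 2.
Research at 2 is achievable: Draft in 1, Triage in 1, Build in 3, Spec in 3, Research in 2.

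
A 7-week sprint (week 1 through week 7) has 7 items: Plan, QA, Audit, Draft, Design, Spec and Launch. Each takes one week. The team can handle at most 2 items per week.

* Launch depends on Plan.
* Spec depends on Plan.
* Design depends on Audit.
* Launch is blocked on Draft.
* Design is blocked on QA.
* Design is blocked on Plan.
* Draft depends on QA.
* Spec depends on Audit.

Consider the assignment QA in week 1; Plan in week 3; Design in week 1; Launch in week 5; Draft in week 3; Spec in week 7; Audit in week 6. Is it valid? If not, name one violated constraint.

Invalid. Design depends on Audit.

Draft depends on QA — holds.
Design depends on Audit — violated.
Design is blocked on Plan — violated.
Spec depends on Audit — holds.
Design is blocked on QA — violated.
The team can handle at most 2 items per week — holds.
Spec depends on Plan — holds.
Launch depends on Plan — holds.
Launch is blocked on Draft — holds.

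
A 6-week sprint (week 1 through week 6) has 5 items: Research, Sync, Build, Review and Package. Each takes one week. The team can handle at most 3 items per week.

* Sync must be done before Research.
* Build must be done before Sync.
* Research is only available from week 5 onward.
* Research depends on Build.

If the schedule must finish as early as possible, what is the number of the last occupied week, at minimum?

The precedence chain requires at least 3 distinct weeks.
With at most 3 per week and 5 work items, at least 2 weeks are needed.
Research can't be placed before week 5, so the schedule must run through at least week 5.
5 works (last occupied week: week 5): for example Research=week 5; Sync=week 2; Build=week 1; Package=week 1; Review=week 1.

week 5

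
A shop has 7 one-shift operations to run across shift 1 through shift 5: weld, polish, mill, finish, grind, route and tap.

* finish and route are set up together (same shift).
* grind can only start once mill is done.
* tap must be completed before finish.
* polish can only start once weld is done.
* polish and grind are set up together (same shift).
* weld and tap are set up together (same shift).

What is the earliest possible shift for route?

Route must be in the same shift as finish, which can't be before shift 2, so route is at least shift 2.
route at shift 2 is achievable: grind -> shift 2, weld -> shift 1, tap -> shift 1, mill -> shift 1, finish -> shift 2, route -> shift 2, polish -> shift 2.

shift 2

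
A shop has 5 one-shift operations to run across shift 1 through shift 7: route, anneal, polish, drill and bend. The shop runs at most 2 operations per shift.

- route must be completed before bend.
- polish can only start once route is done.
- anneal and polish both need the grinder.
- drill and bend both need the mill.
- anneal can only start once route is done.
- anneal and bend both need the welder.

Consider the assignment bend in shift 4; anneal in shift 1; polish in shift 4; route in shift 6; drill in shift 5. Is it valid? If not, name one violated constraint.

route must be completed before bend — violated.
polish can only start once route is done — violated.
The shop runs at most 2 operations per shift — holds.
drill and bend both need the mill — holds.
anneal can only start once route is done — violated.
anneal and polish both need the grinder — holds.
anneal and bend both need the welder — holds.

No. anneal can only start once route is done is not satisfied.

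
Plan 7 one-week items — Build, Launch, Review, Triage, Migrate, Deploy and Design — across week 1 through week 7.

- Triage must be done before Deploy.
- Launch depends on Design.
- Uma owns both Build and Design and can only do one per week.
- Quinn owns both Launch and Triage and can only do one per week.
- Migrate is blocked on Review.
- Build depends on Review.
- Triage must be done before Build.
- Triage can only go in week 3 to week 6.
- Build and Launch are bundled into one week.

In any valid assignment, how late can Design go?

week 6

Downstream work caps Design at week 6.
Design at week 6 is achievable: Triage=week 3; Migrate=week 2; Deploy=week 4; Design=week 6; Build=week 7; Review=week 1; Launch=week 7.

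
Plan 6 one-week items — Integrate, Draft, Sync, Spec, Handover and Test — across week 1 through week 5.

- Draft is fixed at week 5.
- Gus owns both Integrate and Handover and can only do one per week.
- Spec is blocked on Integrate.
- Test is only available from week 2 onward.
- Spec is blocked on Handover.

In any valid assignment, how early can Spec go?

Precedence pushes Spec to at least week 2.
Spec at week 3 is achievable: Test=week 2; Handover=week 2; Spec=week 3; Sync=week 1; Integrate=week 1; Draft=week 5.
Nothing earlier works — the conflict constraints rule out every week before week 3.

week 3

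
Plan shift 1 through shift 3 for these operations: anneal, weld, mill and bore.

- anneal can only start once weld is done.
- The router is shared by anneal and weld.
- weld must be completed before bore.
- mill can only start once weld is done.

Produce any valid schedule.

anneal -> shift 2, weld -> shift 1, mill -> shift 2, bore -> shift 2

Checking: weld(shift 1) before anneal(shift 2); weld(shift 1) before bore(shift 2); weld(shift 1) before mill(shift 2); anneal(shift 2) != weld(shift 1).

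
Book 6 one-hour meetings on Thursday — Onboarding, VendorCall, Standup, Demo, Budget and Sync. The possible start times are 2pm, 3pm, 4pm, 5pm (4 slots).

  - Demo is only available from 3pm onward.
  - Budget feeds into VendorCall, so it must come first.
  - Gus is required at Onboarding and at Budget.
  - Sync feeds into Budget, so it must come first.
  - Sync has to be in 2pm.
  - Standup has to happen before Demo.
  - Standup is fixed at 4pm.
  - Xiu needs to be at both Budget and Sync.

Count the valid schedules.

9

Splitting on Onboarding: it can be 2pm (3), 3pm (1), 4pm (2), 5pm (3). Listing each branch's schedules as (VendorCall, Standup, Demo, Budget, Sync):
Onboarding=2pm: (4pm,4pm,5pm,3pm,2pm) (5pm,4pm,5pm,3pm,2pm) (5pm,4pm,5pm,4pm,2pm) — 3.
Onboarding=3pm: (5pm,4pm,5pm,4pm,2pm) — 1.
Onboarding=4pm: (4pm,4pm,5pm,3pm,2pm) (5pm,4pm,5pm,3pm,2pm) — 2.
Onboarding=5pm: (4pm,4pm,5pm,3pm,2pm) (5pm,4pm,5pm,3pm,2pm) (5pm,4pm,5pm,4pm,2pm) — 3.
Summing: 3 + 1 + 2 + 3 = 9.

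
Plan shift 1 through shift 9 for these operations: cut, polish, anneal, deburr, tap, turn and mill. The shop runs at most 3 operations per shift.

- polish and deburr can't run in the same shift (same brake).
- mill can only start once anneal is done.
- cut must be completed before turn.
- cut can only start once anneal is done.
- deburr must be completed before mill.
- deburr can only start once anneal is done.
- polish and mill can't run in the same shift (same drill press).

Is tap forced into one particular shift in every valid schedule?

No

tap can be shift 1 (e.g. anneal -> shift 1; mill -> shift 3; turn -> shift 3; cut -> shift 2; tap -> shift 1; deburr -> shift 2; polish -> shift 1) or shift 2 (e.g. anneal=shift 1, turn=shift 3, deburr=shift 2, mill=shift 3, tap=shift 2, polish=shift 1, cut=shift 2).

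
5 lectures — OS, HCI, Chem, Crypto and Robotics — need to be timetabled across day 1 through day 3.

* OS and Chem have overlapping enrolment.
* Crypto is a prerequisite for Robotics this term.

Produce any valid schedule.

HCI=day 1; Robotics=day 2; OS=day 1; Chem=day 2; Crypto=day 1

Checking: Crypto(day 1) before Robotics(day 2); OS(day 1) != Chem(day 2).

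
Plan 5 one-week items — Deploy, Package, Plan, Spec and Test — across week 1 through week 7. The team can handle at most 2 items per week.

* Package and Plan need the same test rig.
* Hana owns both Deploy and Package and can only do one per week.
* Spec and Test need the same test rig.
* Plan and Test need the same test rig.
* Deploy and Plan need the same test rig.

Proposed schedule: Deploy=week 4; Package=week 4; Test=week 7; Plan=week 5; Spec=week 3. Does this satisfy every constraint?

No. Hana owns both Deploy and Package and can only do one per week is not satisfied.

Deploy and Plan need the same test rig — holds.
The team can handle at most 2 items per week — holds.
Plan and Test need the same test rig — holds.
Spec and Test need the same test rig — holds.
Hana owns both Deploy and Package and can only do one per week — violated.
Package and Plan need the same test rig — holds.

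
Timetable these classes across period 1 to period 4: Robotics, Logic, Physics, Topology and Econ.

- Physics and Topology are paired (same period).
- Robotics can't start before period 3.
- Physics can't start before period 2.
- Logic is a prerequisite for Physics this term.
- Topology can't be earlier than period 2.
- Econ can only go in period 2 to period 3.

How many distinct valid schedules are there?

24

Splitting on Robotics: it can be period 3 (12), period 4 (12). Listing each branch's schedules as (Logic, Physics, Topology, Econ) by period number:
Robotics=period 3: (1,2,2,2) (1,2,2,3) (1,3,3,2) (1,3,3,3) (1,4,4,2) (1,4,4,3) (2,3,3,2) (2,3,3,3) (2,4,4,2) (2,4,4,3) (3,4,4,2) (3,4,4,3) — 12.
Robotics=period 4: (1,2,2,2) (1,2,2,3) (1,3,3,2) (1,3,3,3) (1,4,4,2) (1,4,4,3) (2,3,3,2) (2,3,3,3) (2,4,4,2) (2,4,4,3) (3,4,4,2) (3,4,4,3) — 12.
Summing: 12 + 12 = 24.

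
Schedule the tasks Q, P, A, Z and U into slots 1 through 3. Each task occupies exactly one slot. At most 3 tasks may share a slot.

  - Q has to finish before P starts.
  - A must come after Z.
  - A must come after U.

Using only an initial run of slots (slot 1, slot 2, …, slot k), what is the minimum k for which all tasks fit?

2 slots

The precedence chain requires at least 2 distinct slots.
With at most 3 per slot and 5 tasks, at least 2 slots are needed.
2 works (last occupied slot: 2): for example U=1; Z=1; P=2; A=2; Q=1.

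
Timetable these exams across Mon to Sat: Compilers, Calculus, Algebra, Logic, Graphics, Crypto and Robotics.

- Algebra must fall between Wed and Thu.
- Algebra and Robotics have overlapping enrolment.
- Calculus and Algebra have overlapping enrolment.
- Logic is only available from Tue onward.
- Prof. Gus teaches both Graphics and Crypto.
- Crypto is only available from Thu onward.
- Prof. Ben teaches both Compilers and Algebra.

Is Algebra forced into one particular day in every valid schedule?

No

Algebra can be Wed (e.g. Logic -> Tue; Algebra -> Wed; Graphics -> Mon; Compilers -> Mon; Crypto -> Thu; Robotics -> Mon; Calculus -> Mon) or Thu (e.g. Logic in Tue; Graphics in Mon; Calculus in Mon; Crypto in Thu; Algebra in Thu; Compilers in Mon; Robotics in Mon).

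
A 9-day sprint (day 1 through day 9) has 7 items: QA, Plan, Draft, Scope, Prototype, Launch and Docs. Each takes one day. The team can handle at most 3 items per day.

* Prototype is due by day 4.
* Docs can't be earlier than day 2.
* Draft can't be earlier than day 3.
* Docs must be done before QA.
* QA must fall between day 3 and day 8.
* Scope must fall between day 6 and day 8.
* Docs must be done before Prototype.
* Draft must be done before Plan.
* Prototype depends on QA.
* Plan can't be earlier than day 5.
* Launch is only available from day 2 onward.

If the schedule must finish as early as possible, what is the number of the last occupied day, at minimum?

day 6

The precedence chain requires at least 3 distinct days.
With at most 3 per day and 7 work items, at least 3 days are needed.
Scope can't be placed before day 6, so the schedule must run through at least day 6.
6 works (last occupied day: day 6): for example QA=day 3; Docs=day 2; Launch=day 2; Prototype=day 4; Scope=day 6; Plan=day 5; Draft=day 3.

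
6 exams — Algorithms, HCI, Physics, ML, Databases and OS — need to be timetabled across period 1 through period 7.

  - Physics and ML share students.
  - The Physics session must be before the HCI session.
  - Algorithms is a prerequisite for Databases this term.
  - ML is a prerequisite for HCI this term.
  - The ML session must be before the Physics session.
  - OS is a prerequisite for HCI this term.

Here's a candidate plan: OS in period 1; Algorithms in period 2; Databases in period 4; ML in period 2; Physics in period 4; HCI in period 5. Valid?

Yes

The ML session must be before the Physics session — holds.
ML is a prerequisite for HCI this term — holds.
Algorithms is a prerequisite for Databases this term — holds.
OS is a prerequisite for HCI this term — holds.
The Physics session must be before the HCI session — holds.
Physics and ML share students — holds.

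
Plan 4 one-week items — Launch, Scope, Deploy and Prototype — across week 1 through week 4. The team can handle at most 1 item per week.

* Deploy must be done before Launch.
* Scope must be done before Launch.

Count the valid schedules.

Splitting on Launch: it can be week 3 (2), week 4 (6). Listing each branch's schedules as (Scope, Deploy, Prototype) by week number:
Launch=week 3: (1,2,4) (2,1,4) — 2.
Launch=week 4: (1,2,3) (1,3,2) (2,1,3) (2,3,1) (3,1,2) (3,2,1) — 6.
Summing: 2 + 6 = 8.

8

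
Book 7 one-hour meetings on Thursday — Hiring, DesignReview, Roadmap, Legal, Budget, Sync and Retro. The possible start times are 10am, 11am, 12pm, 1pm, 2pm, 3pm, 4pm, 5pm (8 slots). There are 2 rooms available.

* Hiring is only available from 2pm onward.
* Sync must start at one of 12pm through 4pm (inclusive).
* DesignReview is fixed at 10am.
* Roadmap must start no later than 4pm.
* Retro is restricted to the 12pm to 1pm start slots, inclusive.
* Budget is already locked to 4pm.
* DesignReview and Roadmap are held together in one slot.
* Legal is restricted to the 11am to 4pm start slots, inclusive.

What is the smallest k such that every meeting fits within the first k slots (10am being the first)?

7 slots

With at most 2 per slot and 7 meetings, at least 4 slots are needed.
Budget can't be placed before 4pm — that is slot 7 counting from 10am — so the schedule must run through at least 7 slots.
7 works (last occupied slot: 4pm): for example Hiring=2pm; Roadmap=10am; Budget=4pm; Sync=12pm; Legal=11am; Retro=12pm; DesignReview=10am.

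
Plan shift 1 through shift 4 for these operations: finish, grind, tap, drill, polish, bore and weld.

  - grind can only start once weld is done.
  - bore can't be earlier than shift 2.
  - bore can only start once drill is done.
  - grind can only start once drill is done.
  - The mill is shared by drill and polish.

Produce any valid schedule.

tap -> shift 1, finish -> shift 1, polish -> shift 2, drill -> shift 1, bore -> shift 2, weld -> shift 1, grind -> shift 2

Checking: drill(shift 1) before bore(shift 2); weld(shift 1) before grind(shift 2); drill(shift 1) before grind(shift 2); drill(shift 1) != polish(shift 2); bore=shift 2 in [shift 2,shift 4].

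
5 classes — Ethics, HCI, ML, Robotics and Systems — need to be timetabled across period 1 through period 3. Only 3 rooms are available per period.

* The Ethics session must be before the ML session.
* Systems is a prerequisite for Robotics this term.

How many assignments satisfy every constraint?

27

Splitting on Ethics: it can be period 1 (18), period 2 (9). Listing each branch's schedules as (HCI, ML, Robotics, Systems) by period number:
Ethics=period 1: (1,2,2,1) (1,2,3,1) (1,2,3,2) (1,3,2,1) (1,3,3,1) (1,3,3,2) (2,2,2,1) (2,2,3,1) (2,2,3,2) (2,3,2,1) (2,3,3,1) (2,3,3,2) (3,2,2,1) (3,2,3,1) (3,2,3,2) (3,3,2,1) (3,3,3,1) (3,3,3,2) — 18.
Ethics=period 2: (1,3,2,1) (1,3,3,1) (1,3,3,2) (2,3,2,1) (2,3,3,1) (2,3,3,2) (3,3,2,1) (3,3,3,1) (3,3,3,2) — 9.
Summing: 18 + 9 = 27.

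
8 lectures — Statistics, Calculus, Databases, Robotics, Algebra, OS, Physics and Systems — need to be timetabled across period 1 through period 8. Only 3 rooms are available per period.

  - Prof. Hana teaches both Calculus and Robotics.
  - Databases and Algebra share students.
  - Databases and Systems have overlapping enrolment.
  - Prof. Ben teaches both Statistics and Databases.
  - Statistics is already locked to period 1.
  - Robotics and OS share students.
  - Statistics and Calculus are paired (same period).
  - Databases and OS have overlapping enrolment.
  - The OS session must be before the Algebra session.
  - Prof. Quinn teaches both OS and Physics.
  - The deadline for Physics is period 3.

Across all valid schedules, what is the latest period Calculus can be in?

Calculus must be in the same period as Statistics, which can't be after period 1, so Calculus is at most period 1.
Calculus at period 1 is achievable: Statistics -> period 1; Physics -> period 1; Algebra -> period 3; Robotics -> period 3; Systems -> period 2; OS -> period 2; Calculus -> period 1; Databases -> period 4.

period 1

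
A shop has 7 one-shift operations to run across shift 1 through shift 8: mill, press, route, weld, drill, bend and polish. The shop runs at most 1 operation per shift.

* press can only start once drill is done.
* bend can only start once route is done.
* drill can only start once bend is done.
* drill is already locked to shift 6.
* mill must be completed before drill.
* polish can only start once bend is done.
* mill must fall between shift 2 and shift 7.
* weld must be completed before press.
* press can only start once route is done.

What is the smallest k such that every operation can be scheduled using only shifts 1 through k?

7 shifts

The precedence chain requires at least 4 distinct shifts.
With at most 1 per shift and 7 operations, at least 7 shifts are needed.
Propagating the time windows through the other constraints, press can't land before shift 7, so the schedule must run through at least shift 7.
7 works (last occupied shift: shift 7): for example mill in shift 2, weld in shift 4, route in shift 1, press in shift 7, polish in shift 5, drill in shift 6, bend in shift 3.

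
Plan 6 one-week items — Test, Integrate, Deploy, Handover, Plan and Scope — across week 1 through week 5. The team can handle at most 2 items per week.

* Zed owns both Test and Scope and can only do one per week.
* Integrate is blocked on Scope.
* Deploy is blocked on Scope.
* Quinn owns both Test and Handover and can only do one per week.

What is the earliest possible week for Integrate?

Precedence pushes Integrate to at least week 2.
Integrate at week 2 is achievable: Scope=week 1, Deploy=week 2, Test=week 3, Plan=week 3, Handover=week 1, Integrate=week 2.

week 2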